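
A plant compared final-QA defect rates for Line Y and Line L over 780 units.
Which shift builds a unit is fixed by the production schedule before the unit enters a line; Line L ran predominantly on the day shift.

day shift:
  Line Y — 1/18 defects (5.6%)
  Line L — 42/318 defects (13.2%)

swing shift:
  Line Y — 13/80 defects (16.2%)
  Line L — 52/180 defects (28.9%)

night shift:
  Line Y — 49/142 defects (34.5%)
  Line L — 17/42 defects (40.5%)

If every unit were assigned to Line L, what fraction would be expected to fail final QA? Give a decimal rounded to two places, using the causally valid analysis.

Line Y is lower inside every shift stratum but Line L is lower in aggregate. Whether to stratify depends on how shift relates to the line.
Here shift is a common cause — it drives both which line a case falls under and the outcome. The crude comparison mixes populations; the stratum-specific rates are the causally relevant ones.
Standardising Line L to the population shift mix: 0.431·42/318 + 0.333·52/180 + 0.236·17/42 = 0.249.

0.25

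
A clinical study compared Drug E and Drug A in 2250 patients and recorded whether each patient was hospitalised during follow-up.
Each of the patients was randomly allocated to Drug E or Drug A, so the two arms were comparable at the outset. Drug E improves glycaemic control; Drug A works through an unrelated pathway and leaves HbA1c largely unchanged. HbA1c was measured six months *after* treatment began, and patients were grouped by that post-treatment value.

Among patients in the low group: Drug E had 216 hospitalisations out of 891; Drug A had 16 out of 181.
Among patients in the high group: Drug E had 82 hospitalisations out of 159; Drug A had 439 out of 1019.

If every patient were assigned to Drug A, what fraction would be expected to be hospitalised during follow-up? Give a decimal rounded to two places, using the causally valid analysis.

0.38

Within every HbA1c level Drug A has the lower rate, yet pooled Drug E does — Simpson's reversal.
The distribution of HbA1c is itself part of what the drug does — it is an intermediate outcome. Holding it fixed would remove that part of the effect; the total effect is the pooled difference.
So P(outcome | do(Drug A)) is just the pooled rate for Drug A: 455/1200 = 0.379.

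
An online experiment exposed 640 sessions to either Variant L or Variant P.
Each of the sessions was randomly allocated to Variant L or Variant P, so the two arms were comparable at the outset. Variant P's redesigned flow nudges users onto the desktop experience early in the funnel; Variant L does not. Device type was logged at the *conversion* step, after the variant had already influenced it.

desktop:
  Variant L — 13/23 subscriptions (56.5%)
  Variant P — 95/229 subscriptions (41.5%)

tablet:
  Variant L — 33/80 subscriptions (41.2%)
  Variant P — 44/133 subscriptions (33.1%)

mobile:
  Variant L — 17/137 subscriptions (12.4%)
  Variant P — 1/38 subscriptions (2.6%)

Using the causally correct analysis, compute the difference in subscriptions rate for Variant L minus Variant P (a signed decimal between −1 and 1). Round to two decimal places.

-0.09

The device type-specific comparison favours Variant L throughout, but the pooled figures favour Variant P. The question is whether to condition on device type.
Stratifying would compare variants among sessions the variants themselves sorted into device type groups — a form of selection on an intermediate. The unconditioned pooled rates give the total causal effect.
The causal difference is the pooled difference: 0.263 − 0.350 = -0.087.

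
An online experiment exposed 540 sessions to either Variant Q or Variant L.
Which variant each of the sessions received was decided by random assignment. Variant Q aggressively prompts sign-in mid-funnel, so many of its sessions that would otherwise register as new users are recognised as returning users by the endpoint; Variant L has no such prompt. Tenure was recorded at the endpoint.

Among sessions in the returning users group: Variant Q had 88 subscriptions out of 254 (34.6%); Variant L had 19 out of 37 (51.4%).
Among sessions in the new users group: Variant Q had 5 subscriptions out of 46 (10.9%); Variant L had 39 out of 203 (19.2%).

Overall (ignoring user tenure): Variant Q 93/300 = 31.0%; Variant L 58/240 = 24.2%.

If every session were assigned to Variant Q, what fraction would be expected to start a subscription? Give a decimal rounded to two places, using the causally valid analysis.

0.31

User tenure here is a post-treatment variable shaped by the variant; conditioning on it would introduce bias rather than remove it. The overall comparison is the causal one.
So P(outcome | do(Variant Q)) is just the pooled rate for Variant Q: 93/300 = 0.310.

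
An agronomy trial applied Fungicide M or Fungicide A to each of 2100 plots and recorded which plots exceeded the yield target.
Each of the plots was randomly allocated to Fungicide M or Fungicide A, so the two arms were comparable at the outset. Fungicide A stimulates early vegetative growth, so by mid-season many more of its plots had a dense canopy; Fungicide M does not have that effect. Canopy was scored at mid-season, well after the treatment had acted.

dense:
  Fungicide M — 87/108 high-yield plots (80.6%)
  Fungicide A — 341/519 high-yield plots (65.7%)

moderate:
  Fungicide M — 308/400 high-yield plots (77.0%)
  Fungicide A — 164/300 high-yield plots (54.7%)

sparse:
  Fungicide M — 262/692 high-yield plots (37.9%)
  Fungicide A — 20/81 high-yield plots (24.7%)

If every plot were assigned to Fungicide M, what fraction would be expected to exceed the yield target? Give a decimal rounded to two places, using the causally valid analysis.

The stratified and pooled comparisons disagree (Fungicide M wins within each mid-season canopy; Fungicide A wins overall), so the answer turns on the causal role of mid-season canopy.
Because the fungicide influences mid-season canopy, mid-season canopy is a post-treatment mediator, not a confounder. Stratifying on it would bias the estimate; the causal effect is the crude pooled difference.
So P(outcome | do(Fungicide M)) is just the pooled rate for Fungicide M: 657/1200 = 0.547.

0.55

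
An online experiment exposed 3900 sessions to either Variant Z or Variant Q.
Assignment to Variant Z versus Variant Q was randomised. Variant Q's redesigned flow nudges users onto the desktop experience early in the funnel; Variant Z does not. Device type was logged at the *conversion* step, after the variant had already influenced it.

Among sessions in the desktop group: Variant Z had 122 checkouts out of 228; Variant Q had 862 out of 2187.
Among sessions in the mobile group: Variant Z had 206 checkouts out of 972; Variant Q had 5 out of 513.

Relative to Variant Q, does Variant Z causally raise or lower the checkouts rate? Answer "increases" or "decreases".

Device type lies on the pathway variant → device type → outcome, so adjusting for it blocks the indirect effect. For the total causal effect of variant, use the unadjusted pooled rates.
Pooled: Variant Z 27.3% vs Variant Q 32.1%; Variant Q is higher overall.

decreases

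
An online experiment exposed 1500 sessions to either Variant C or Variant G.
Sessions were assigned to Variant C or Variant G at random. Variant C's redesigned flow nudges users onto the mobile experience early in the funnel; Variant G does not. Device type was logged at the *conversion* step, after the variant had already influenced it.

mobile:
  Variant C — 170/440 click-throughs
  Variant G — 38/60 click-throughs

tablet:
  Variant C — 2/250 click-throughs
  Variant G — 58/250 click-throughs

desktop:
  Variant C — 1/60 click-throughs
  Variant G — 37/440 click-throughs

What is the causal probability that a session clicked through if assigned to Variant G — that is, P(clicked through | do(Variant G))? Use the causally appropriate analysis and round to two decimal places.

The stratified and pooled comparisons disagree (Variant G wins within each device type; Variant C wins overall), so the answer turns on the causal role of device type.
Device type is recorded after the variant and is itself shifted by it — it sits on the causal path from variant to outcome. Conditioning on a mediator would strip out part of the effect we want; the pooled comparison gives the total causal effect.
So P(outcome | do(Variant G)) is just the pooled rate for Variant G: 133/750 = 0.177.

0.18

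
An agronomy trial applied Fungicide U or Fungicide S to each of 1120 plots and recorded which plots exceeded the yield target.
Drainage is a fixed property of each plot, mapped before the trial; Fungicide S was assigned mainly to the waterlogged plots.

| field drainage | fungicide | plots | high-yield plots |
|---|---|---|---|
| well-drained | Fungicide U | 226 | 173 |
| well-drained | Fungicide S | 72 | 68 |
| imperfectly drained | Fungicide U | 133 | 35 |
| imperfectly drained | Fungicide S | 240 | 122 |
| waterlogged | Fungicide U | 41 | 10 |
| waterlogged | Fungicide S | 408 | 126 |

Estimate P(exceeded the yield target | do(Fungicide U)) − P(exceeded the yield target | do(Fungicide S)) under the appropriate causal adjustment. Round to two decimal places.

-0.16

The field drainage-specific comparison favours Fungicide S throughout, but the pooled figures favour Fungicide U. The question is whether to condition on field drainage.
The imbalance in field drainage arose from how plots were allocated, not from anything the fungicide did; and field drainage independently affects the outcome. The pooled gap is confounded — condition on field drainage.
Adjusting over the population distribution of field drainage: 0.266·(0.765−0.944) + 0.333·(0.263−0.508) + 0.401·(0.244−0.309) = -0.155.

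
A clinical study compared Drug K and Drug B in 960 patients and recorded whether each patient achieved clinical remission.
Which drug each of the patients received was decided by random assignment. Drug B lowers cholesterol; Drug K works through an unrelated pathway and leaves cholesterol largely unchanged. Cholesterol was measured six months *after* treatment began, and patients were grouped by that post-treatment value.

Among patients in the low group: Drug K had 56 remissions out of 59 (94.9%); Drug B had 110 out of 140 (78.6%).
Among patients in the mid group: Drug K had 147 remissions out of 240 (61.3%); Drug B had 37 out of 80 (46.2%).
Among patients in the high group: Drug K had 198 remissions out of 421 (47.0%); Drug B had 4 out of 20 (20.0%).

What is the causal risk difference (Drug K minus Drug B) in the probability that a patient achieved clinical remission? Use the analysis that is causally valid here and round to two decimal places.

Within every cholesterol level Drug K has the higher rate, yet pooled Drug B does — Simpson's reversal.
Cholesterol is recorded after the drug and is itself shifted by it — it sits on the causal path from drug to outcome. Conditioning on a mediator would strip out part of the effect we want; the pooled comparison gives the total causal effect.
The causal difference is the pooled difference: 0.557 − 0.629 = -0.072.

-0.07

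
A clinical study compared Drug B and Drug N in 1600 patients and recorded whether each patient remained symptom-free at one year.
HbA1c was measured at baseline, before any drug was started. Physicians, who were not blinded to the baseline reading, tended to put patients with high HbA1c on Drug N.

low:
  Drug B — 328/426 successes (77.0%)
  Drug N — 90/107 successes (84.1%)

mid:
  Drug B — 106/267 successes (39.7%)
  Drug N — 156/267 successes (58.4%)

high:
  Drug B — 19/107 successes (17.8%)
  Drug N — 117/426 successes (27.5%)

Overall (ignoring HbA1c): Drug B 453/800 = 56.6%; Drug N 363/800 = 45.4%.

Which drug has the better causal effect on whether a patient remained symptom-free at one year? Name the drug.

Drug N

Within every HbA1c level Drug N has the higher rate, yet pooled Drug B does — Simpson's reversal.
Nothing the drug does changes HbA1c; the imbalance is an allocation artefact. With HbA1c also predicting the outcome, the pooled figure is confounded, and the within-stratum comparison is the causal one.
Within each level — low: 77.0% vs 84.1%; mid: 39.7% vs 58.4%; high: 17.8% vs 27.5% — Drug N is higher every time.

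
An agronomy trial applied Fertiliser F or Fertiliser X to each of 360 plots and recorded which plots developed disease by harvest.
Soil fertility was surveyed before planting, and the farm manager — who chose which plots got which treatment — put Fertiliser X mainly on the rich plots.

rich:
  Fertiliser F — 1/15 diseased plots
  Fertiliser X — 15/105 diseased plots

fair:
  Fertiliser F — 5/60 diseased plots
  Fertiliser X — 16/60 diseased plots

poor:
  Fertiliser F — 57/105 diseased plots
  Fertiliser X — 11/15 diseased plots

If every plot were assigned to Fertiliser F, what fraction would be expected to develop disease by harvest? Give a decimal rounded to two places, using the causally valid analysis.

Since soil fertility is a pre-existing factor (not a product of the fertiliser) and it affects the outcome on its own, it is a confounder. The stratified rates, not the pooled rate, identify the causal effect.
Standardising Fertiliser F to the population soil fertility mix: 0.333·1/15 + 0.333·5/60 + 0.333·57/105 = 0.231.

0.23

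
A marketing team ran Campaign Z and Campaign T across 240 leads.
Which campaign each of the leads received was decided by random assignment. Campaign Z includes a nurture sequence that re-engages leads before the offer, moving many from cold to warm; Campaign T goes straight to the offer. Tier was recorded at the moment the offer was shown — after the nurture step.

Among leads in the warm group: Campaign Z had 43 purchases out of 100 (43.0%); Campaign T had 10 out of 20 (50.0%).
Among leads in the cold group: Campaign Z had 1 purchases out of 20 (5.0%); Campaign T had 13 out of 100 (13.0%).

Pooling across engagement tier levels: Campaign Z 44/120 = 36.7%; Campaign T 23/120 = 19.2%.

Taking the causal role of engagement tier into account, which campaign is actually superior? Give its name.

Campaign Z

The engagement tier-specific comparison favours Campaign T throughout, but the pooled figures favour Campaign Z. The question is whether to condition on engagement tier.
Engagement tier lies on the pathway campaign → engagement tier → outcome, so adjusting for it blocks the indirect effect. For the total causal effect of campaign, use the unadjusted pooled rates.
Pooled: Campaign Z 36.7% vs Campaign T 19.2%; Campaign Z is higher overall.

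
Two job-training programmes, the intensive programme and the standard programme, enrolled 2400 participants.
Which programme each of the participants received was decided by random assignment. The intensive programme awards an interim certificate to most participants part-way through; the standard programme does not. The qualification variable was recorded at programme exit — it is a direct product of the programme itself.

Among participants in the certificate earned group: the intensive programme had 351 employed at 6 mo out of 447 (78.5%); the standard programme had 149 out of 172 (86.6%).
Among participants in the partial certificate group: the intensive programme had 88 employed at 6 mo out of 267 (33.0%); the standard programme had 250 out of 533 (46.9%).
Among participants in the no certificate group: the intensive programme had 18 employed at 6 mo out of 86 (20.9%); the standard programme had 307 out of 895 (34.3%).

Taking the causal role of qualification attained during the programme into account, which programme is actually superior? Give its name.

the intensive programme

Qualification attained during the programme is recorded after the programme and is itself shifted by it — it sits on the causal path from programme to outcome. Conditioning on a mediator would strip out part of the effect we want; the pooled comparison gives the total causal effect.
Pooled: the intensive programme 57.1% vs the standard programme 44.1%; the intensive programme is higher overall.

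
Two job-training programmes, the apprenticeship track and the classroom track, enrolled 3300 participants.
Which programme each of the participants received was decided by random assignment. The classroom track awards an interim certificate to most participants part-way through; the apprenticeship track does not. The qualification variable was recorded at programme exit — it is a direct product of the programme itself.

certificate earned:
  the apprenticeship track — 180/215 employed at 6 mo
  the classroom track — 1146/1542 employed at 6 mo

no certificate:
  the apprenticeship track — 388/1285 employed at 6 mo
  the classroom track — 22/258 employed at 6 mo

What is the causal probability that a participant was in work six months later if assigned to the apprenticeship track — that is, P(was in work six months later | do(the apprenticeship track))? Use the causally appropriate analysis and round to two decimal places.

0.38

the apprenticeship track is higher inside every qualification attained during the programme stratum but the classroom track is higher in aggregate. Whether to stratify depends on how qualification attained during the programme relates to the programme.
Qualification attained during the programme is downstream of the programme. One should not condition on a consequence of treatment, so the overall rates are the right comparison.
So P(outcome | do(the apprenticeship track)) is just the pooled rate for the apprenticeship track: 568/1500 = 0.379.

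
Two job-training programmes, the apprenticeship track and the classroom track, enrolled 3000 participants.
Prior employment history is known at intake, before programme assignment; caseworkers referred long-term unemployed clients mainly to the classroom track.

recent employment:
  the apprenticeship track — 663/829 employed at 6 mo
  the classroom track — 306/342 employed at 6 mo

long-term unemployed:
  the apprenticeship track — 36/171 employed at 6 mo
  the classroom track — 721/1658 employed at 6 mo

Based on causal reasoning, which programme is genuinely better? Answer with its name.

The prior employment history-specific comparison favours the classroom track throughout, but the pooled figures favour the apprenticeship track. The question is whether to condition on prior employment history.
Prior employment history satisfies the back-door criterion: it is not a descendant of the programme, and it blocks the spurious path from programme to outcome. Adjusting for it (i.e., using the within-prior employment history rates) gives the causal effect.
Within each level — recent employment: 80.0% vs 89.5%; long-term unemployed: 21.1% vs 43.5% — the classroom track is higher every time.

the classroom track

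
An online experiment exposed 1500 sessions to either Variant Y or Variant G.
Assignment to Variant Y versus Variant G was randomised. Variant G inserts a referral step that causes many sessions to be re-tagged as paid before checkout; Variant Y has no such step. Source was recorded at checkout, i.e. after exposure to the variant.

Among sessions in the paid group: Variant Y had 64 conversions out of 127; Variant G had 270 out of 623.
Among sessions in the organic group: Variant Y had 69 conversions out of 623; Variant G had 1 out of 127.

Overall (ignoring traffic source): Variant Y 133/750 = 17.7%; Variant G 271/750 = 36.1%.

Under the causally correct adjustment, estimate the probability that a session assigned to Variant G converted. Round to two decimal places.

Variant Y is higher inside every traffic source stratum but Variant G is higher in aggregate. Whether to stratify depends on how traffic source relates to the variant.
Traffic source lies on the pathway variant → traffic source → outcome, so adjusting for it blocks the indirect effect. For the total causal effect of variant, use the unadjusted pooled rates.
So P(outcome | do(Variant G)) is just the pooled rate for Variant G: 271/750 = 0.361.

0.36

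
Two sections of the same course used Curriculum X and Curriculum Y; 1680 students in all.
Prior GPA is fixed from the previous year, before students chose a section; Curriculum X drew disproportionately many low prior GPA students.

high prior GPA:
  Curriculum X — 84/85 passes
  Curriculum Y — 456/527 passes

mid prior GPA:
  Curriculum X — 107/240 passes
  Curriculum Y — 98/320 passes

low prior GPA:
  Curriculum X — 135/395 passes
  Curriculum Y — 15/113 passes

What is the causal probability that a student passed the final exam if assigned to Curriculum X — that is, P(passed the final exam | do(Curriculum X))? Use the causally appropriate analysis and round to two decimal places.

The imbalance in prior GPA band arose from how students were allocated, not from anything the teaching method did; and prior GPA band independently affects the outcome. The pooled gap is confounded — condition on prior GPA band.
Standardising Curriculum X to the population prior GPA band mix: 0.364·84/85 + 0.333·107/240 + 0.302·135/395 = 0.612.

0.61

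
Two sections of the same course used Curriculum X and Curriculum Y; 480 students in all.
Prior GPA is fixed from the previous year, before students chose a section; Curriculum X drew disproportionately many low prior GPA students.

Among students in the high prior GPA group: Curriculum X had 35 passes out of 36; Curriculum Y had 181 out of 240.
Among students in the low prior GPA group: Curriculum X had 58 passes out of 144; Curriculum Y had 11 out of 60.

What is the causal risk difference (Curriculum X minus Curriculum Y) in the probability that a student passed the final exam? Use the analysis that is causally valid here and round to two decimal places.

The prior GPA band-specific comparison favours Curriculum X throughout, but the pooled figures favour Curriculum Y. The question is whether to condition on prior GPA band.
Nothing the teaching method does changes prior GPA band; the imbalance is an allocation artefact. With prior GPA band also predicting the outcome, the pooled figure is confounded, and the within-stratum comparison is the causal one.
Adjusting over the population distribution of prior GPA band: 0.575·(0.972−0.754) + 0.425·(0.403−0.183) = +0.219.

+0.22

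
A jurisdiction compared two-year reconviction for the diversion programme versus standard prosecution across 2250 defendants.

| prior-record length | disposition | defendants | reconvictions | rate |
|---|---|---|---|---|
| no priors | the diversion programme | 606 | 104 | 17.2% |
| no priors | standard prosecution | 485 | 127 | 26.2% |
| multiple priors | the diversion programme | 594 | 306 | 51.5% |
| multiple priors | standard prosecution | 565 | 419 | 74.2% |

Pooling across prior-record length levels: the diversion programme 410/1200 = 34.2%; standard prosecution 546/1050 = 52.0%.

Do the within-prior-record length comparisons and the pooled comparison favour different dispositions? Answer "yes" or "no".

no

Within each prior-record length level (no priors 17.2% vs 26.2%; multiple priors 51.5% vs 74.2%), the diversion programme has the lower rate every time. Pooled: 34.2% vs 52.0% — the diversion programme has the lower rate overall. They agree.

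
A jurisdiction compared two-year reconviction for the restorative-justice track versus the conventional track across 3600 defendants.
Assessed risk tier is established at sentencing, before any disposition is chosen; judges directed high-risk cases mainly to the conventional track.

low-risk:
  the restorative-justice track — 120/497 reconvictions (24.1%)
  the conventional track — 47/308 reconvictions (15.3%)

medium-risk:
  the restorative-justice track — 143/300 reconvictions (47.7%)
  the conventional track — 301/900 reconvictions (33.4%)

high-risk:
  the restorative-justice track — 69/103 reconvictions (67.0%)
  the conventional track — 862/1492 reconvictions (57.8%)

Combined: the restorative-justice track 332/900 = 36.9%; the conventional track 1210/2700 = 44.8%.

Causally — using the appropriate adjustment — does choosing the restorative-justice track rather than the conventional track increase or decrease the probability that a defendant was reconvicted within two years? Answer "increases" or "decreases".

increases

Within every assessed risk tier level the conventional track has the lower rate, yet pooled the restorative-justice track does — Simpson's reversal.
Since assessed risk tier is a pre-existing factor (not a product of the disposition) and it affects the outcome on its own, it is a confounder. The stratified rates, not the pooled rate, identify the causal effect.
Within each level — low-risk: 24.1% vs 15.3%; medium-risk: 47.7% vs 33.4%; high-risk: 67.0% vs 57.8% — the conventional track is lower every time.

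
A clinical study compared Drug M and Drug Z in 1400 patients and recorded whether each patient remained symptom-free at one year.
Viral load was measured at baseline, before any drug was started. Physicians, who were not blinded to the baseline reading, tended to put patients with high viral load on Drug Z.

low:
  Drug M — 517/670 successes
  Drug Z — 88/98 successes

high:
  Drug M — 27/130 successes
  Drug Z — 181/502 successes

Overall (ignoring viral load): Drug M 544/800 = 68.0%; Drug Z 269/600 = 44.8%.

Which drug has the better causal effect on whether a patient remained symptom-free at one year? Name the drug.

Here viral load is a common cause — it drives both which drug a case falls under and the outcome. The crude comparison mixes populations; the stratum-specific rates are the causally relevant ones.
Within each level — low: 77.2% vs 89.8%; high: 20.8% vs 36.1% — Drug Z is higher every time.

Drug Z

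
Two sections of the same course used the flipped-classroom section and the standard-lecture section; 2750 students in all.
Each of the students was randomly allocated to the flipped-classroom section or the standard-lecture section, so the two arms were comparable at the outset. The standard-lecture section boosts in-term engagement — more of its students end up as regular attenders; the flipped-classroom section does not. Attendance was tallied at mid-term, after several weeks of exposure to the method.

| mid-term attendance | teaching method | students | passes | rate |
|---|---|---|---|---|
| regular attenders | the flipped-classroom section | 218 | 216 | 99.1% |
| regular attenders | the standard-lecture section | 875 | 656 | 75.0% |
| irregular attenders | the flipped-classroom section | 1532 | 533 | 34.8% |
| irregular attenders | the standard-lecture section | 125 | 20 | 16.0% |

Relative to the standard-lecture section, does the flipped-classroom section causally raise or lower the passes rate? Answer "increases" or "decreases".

Mid-term attendance here is a post-treatment variable shaped by the teaching method; conditioning on it would introduce bias rather than remove it. The overall comparison is the causal one.
Pooled: the flipped-classroom section 42.8% vs the standard-lecture section 67.6%; the standard-lecture section is higher overall.

decreases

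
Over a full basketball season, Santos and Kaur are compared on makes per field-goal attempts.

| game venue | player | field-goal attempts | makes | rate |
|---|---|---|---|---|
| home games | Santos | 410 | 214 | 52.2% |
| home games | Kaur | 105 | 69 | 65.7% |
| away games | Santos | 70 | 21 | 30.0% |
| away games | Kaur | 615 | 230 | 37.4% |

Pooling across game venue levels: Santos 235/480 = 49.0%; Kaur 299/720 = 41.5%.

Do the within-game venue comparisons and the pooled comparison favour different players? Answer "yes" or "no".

Within each game venue level (home games 52.2% vs 65.7%; away games 30.0% vs 37.4%), Kaur has the higher rate every time. Pooled: 49.0% vs 41.5% — Santos has the higher rate overall. The two comparisons disagree.

yes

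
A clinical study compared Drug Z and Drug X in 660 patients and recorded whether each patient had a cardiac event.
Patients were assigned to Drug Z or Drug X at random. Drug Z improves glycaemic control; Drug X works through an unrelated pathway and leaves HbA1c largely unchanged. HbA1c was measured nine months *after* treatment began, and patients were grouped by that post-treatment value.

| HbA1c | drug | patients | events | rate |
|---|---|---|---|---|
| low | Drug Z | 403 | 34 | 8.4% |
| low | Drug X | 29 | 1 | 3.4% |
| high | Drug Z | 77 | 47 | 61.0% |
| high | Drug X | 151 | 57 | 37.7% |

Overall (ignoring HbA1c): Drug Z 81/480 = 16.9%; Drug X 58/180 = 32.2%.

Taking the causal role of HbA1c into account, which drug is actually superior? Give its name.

Drug Z

HbA1c lies on the pathway drug → HbA1c → outcome, so adjusting for it blocks the indirect effect. For the total causal effect of drug, use the unadjusted pooled rates.
Pooled: Drug Z 16.9% vs Drug X 32.2%; Drug Z is lower overall.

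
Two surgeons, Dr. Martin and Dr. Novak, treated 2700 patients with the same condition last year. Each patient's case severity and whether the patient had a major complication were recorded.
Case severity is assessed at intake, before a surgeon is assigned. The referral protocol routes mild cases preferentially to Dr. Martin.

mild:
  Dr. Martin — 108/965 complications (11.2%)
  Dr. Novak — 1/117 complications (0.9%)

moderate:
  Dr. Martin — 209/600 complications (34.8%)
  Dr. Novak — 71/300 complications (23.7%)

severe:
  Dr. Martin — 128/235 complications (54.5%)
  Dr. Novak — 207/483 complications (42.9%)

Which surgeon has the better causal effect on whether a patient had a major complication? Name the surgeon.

Case severity is set before the surgeon has any effect — it is not caused by the surgeon — and it independently drives the outcome. That makes it a confounder, so the causal comparison is within case severity levels.
Within each level — mild: 11.2% vs 0.9%; moderate: 34.8% vs 23.7%; severe: 54.5% vs 42.9% — Dr. Novak is lower every time.

Dr. Novak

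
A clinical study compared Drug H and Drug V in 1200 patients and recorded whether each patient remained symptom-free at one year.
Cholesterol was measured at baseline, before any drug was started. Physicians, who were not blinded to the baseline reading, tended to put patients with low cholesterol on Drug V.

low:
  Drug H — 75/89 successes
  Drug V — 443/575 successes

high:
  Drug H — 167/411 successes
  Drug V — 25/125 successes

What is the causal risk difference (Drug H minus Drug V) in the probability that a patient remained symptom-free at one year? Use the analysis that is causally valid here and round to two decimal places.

The cholesterol-specific comparison favours Drug H throughout, but the pooled figures favour Drug V. The question is whether to condition on cholesterol.
Since cholesterol is a pre-existing factor (not a product of the drug) and it affects the outcome on its own, it is a confounder. The stratified rates, not the pooled rate, identify the causal effect.
Adjusting over the population distribution of cholesterol: 0.553·(0.843−0.770) + 0.447·(0.406−0.200) = +0.132.

+0.13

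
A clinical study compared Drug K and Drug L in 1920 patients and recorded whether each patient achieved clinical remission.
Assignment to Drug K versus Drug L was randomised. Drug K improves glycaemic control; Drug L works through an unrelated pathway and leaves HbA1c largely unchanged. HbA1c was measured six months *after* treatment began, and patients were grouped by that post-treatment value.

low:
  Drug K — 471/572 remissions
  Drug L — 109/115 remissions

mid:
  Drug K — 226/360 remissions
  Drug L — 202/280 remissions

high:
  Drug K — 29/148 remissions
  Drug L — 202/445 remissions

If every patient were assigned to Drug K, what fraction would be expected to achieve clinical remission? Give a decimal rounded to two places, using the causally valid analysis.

The HbA1c-specific comparison favours Drug L throughout, but the pooled figures favour Drug K. The question is whether to condition on HbA1c.
Stratifying would compare drugs among patients the drugs themselves sorted into HbA1c groups — a form of selection on an intermediate. The unconditioned pooled rates give the total causal effect.
So P(outcome | do(Drug K)) is just the pooled rate for Drug K: 726/1080 = 0.672.

0.67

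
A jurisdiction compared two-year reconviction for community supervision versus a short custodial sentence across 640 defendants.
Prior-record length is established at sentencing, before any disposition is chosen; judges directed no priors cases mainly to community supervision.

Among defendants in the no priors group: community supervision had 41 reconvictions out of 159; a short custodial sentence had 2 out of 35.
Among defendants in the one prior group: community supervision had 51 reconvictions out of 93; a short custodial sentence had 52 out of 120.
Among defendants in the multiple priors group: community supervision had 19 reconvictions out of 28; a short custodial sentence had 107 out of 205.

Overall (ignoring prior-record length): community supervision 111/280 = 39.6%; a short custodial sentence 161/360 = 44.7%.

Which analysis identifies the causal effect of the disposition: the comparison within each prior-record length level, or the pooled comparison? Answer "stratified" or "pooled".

Within every prior-record length level a short custodial sentence has the lower rate, yet pooled community supervision does — Simpson's reversal.
Here prior-record length is a common cause — it drives both which disposition a case falls under and the outcome. The crude comparison mixes populations; the stratum-specific rates are the causally relevant ones.
Within each level — no priors: 25.8% vs 5.7%; one prior: 54.8% vs 43.3%; multiple priors: 67.9% vs 52.2% — a short custodial sentence is lower every time.

stratified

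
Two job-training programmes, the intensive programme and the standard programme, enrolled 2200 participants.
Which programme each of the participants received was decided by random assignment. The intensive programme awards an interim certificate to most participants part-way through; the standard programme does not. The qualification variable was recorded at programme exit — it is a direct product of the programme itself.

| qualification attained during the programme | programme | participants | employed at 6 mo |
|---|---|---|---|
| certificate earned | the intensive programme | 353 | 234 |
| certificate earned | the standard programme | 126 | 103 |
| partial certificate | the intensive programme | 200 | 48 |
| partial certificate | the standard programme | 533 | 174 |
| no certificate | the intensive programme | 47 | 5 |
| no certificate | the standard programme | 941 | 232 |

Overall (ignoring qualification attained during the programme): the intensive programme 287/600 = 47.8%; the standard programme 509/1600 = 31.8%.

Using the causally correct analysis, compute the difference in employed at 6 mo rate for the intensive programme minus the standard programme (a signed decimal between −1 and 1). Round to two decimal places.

+0.16

The stratified and pooled comparisons disagree (the standard programme wins within each qualification attained during the programme; the intensive programme wins overall), so the answer turns on the causal role of qualification attained during the programme.
Because the programme influences qualification attained during the programme, qualification attained during the programme is a post-treatment mediator, not a confounder. Stratifying on it would bias the estimate; the causal effect is the crude pooled difference.
The causal difference is the pooled difference: 0.478 − 0.318 = +0.160.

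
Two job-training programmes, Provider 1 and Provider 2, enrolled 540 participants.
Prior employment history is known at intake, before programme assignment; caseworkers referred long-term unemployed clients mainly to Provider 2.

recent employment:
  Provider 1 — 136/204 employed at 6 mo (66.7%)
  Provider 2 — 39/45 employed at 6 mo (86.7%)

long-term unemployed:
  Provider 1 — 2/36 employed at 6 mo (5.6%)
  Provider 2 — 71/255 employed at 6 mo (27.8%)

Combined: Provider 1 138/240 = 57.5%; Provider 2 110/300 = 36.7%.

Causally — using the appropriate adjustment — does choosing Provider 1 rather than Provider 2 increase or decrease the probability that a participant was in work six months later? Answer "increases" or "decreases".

decreases

Provider 2 is higher inside every prior employment history stratum but Provider 1 is higher in aggregate. Whether to stratify depends on how prior employment history relates to the programme.
Here prior employment history is a common cause — it drives both which programme a case falls under and the outcome. The crude comparison mixes populations; the stratum-specific rates are the causally relevant ones.
Within each level — recent employment: 66.7% vs 86.7%; long-term unemployed: 5.6% vs 27.8% — Provider 2 is higher every time.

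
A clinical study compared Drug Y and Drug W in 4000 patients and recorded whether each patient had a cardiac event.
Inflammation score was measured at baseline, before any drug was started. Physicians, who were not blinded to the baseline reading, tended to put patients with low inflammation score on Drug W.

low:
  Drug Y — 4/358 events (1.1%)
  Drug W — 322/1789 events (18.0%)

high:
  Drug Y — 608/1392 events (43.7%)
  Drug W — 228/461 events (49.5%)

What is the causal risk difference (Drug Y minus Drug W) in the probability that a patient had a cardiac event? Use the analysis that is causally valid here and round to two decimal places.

Here inflammation score is a common cause — it drives both which drug a case falls under and the outcome. The crude comparison mixes populations; the stratum-specific rates are the causally relevant ones.
Adjusting over the population distribution of inflammation score: 0.537·(0.011−0.180) + 0.463·(0.437−0.495) = -0.117.

-0.12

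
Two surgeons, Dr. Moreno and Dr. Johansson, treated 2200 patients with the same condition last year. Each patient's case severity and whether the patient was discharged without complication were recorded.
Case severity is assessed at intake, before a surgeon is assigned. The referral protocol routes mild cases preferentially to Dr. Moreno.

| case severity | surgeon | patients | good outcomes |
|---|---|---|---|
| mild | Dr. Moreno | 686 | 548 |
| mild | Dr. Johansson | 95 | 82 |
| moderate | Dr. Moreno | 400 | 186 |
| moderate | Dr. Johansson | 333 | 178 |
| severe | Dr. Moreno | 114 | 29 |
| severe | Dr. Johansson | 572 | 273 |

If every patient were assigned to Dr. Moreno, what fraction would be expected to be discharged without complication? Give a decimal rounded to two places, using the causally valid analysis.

Nothing the surgeon does changes case severity; the imbalance is an allocation artefact. With case severity also predicting the outcome, the pooled figure is confounded, and the within-stratum comparison is the causal one.
Standardising Dr. Moreno to the population case severity mix: 0.355·548/686 + 0.333·186/400 + 0.312·29/114 = 0.518.

0.52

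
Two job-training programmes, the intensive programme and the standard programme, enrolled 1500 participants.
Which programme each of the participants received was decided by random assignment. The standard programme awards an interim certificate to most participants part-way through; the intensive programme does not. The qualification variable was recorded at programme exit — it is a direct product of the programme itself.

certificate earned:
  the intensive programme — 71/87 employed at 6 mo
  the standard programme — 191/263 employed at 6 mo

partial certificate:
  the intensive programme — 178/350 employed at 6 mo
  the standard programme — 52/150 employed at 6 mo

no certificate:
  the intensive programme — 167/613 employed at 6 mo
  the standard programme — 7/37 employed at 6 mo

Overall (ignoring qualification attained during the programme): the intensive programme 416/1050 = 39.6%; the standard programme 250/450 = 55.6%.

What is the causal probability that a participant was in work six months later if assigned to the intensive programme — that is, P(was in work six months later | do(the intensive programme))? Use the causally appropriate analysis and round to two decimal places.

The qualification attained during the programme-specific comparison favours the intensive programme throughout, but the pooled figures favour the standard programme. The question is whether to condition on qualification attained during the programme.
Qualification attained during the programme here is a post-treatment variable shaped by the programme; conditioning on it would introduce bias rather than remove it. The overall comparison is the causal one.
So P(outcome | do(the intensive programme)) is just the pooled rate for the intensive programme: 416/1050 = 0.396.

0.40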